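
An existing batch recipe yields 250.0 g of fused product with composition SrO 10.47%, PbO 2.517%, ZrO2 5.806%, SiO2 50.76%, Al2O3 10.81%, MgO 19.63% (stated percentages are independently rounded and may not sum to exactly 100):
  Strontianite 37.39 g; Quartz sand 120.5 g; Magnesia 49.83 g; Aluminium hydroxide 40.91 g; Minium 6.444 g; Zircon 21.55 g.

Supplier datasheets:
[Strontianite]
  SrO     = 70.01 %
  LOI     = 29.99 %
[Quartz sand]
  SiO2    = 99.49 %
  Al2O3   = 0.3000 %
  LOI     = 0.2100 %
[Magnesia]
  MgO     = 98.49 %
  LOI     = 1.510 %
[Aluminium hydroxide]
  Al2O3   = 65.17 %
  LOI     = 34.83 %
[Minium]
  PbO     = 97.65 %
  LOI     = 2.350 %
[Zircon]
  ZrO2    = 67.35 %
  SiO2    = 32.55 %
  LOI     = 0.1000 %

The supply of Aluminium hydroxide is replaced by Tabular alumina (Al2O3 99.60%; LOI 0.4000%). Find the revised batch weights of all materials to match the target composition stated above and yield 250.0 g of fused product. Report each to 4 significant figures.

Every computation keeps full precision at every stage — the intermediate values appear (rounded to four significant figures) in the printout. Every reported number is rounded only once. All derived quantities, including the yield, the six compositions, the totals, net glass mass, LOI, are carried starting from the weights for 250.0 g of glass at exact precision, exactly as printed in the question or the answer.
Oxide-by-oxide targets in 250.0 g fused product:
  SrO: 10.47% × 250.0 = 26.18 g
  PbO: 2.517% × 250.0 = 6.292 g
  ZrO2: 5.806% × 250.0 = 14.52 g
  SiO2: 50.76% × 250.0 = 126.9 g
  Al2O3: 10.81% × 250.0 = 27.02 g
  MgO: 19.63% × 250.0 = 49.08 g
Sums-versus-targets review using the reported weights, on the stated basis (sums match the target masses once rounding is allowed for):
  SrO: 37.39·0.7001 = 26.18 g (target 26.18 g)
  PbO: 6.444·0.9765 = 6.293 g (target 6.292 g)
  ZrO2: 21.55·0.6735 = 14.51 g (target 14.52 g)
  SiO2: 120.5·0.9949 + 21.55·0.3255 = 126.9 g (target 126.9 g)
  Al2O3: 120.5·0.003000 + 26.77·0.9960 = 27.02 g (target 27.02 g)
  MgO: 49.83·0.9849 = 49.08 g (target 49.08 g)
Glass mass check: the batch minus its LOI: 250.0 g (the targets, summed, come to 250.0 g; with the basis standing at 250.0 g — rounding explains the deltas).
Summing the batch: Σ batch = 262.5 g; ignition loss, Σ(batch × LOI) = 12.50 g; yield: glass divided by total = 95.24%.

Revised batch per 250.0 g fused product:
  Strontianite: 37.39 g
  Quartz sand: 120.5 g
  Magnesia: 49.83 g
  Tabular alumina: 26.77 g
  Minium: 6.444 g
  Zircon: 21.55 g
Total batch = 262.5 g; LOI loss = 12.50 g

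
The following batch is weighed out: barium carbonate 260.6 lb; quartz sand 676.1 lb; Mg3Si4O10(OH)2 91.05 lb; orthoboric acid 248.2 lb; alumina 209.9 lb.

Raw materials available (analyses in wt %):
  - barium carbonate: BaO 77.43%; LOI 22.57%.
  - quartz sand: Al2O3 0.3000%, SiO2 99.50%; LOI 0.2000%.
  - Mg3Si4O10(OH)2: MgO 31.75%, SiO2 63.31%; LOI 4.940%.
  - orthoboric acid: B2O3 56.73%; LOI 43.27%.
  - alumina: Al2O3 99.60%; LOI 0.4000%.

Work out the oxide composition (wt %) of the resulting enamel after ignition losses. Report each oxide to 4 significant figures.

Glass mass = 1313 lb (batch 1486 − LOI 172.9).
Composition: Al2O3 16.08%, BaO 15.37%, MgO 2.202%, B2O3 10.72%, SiO2 55.63%

Working values are printed, rounded to 4 significant figures, between the steps. Every computation maintains full float precision at every stage; each reported value sees exactly one rounding — the derived quantities, including glass mass, five oxide percentages, ignition loss, the yield, the totals, are carried starting from the weights on 1313 lb of glass at full float precision precisely as stated by the question or the answer.
Oxide masses out of the charge:
  Al2O3: 676.1·0.003000 + 209.9·0.9960 = 211.1 lb
  BaO: 260.6·0.7743 = 201.8 lb
  MgO: 91.05·0.3175 = 28.91 lb
  B2O3: 248.2·0.5673 = 140.8 lb
  SiO2: 676.1·0.9950 + 91.05·0.6331 = 730.4 lb
LOI: 260.6·0.2257 + 676.1·0.002000 + 91.05·0.04940 + 248.2·0.4327 + 209.9·0.004000 = 172.9 lb
Glass = total batch minus LOI = 1486 − 172.9 = 1313 lb (consistent with Σ oxide mass)
wt % = oxide mass / glass mass × 100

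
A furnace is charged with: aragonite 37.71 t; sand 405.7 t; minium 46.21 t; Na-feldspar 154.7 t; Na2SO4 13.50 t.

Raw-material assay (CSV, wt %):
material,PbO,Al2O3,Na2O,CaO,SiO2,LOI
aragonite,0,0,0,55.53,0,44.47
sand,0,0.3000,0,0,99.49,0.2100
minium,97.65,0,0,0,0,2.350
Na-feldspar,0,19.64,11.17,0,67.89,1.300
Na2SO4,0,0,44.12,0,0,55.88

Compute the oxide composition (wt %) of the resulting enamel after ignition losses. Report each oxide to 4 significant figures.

Glass mass = 629.6 t (batch 657.8 − LOI 28.26).
Composition: PbO 7.168%, Al2O3 5.019%, Na2O 3.691%, CaO 3.326%, SiO2 80.80%

All arithmetic runs at full precision at all times. In-progress results are displayed (rounded to four significant digits) in the printout. Every reported number includes exactly one rounding; the derived quantities, including five oxide percentages, the totals, ignition loss, glass mass, the yield, are computed starting from the weights for 629.6 t of glass in full float precision as they appear in either problem or answer.
Oxide-by-oxide delivered mass:
  PbO: 46.21·0.9765 = 45.12 t
  Al2O3: 405.7·0.003000 + 154.7·0.1964 = 31.60 t
  Na2O: 154.7·0.1117 + 13.50·0.4412 = 23.24 t
  CaO: 37.71·0.5553 = 20.94 t
  SiO2: 405.7·0.9949 + 154.7·0.6789 = 508.7 t
LOI: 37.71·0.4447 + 405.7·0.002100 + 46.21·0.02350 + 154.7·0.01300 + 13.50·0.5588 = 28.26 t
Glass mass = batch − LOI = 657.8 − 28.26 = 629.6 t (consistent with Σ oxide mass)
each wt % is 100 × oxide ÷ glass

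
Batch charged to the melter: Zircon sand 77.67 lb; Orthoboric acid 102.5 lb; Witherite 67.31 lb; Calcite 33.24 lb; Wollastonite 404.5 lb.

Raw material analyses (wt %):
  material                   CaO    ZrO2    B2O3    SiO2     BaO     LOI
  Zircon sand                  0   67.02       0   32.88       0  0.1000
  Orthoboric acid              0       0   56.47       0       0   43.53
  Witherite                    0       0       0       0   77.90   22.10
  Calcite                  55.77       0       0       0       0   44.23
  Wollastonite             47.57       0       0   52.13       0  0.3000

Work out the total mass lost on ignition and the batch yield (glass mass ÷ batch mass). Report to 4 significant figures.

LOI loss = 75.49 lb; glass = 609.7 lb; yield = 88.98%

Mid-chain values appear with 4-significant-digit rounding at each printed step; each numeric step holds exact precision in all steps; each reported number includes exactly one rounding. Derived quantities, including the five compositions, the yield, totals, glass mass, LOI, are carried using the weight values per 609.7 lb of glass at full float precision as quoted within problem or answer.
LOI of each material in turn:
  Zircon sand: 77.67 × 0.001000 = 0.07767 lb
  Orthoboric acid: 102.5 × 0.4353 = 44.62 lb
  Witherite: 67.31 × 0.2210 = 14.88 lb
  Calcite: 33.24 × 0.4423 = 14.70 lb
  Wollastonite: 404.5 × 0.003000 = 1.214 lb
Total LOI = 75.49 lb
Glass = batch − LOI = 685.2 − 75.49 = 609.7 lb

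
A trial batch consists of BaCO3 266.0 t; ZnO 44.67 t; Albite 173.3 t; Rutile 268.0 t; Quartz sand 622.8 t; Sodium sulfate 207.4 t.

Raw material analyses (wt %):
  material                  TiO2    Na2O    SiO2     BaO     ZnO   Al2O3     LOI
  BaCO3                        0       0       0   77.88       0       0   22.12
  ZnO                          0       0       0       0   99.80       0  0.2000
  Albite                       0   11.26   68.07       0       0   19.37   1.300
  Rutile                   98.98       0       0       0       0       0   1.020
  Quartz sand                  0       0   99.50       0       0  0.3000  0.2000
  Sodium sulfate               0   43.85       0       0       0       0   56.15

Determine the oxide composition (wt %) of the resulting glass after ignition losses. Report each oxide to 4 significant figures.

Values along the way are printed (rounded to four significant figures) across the worked steps. All arithmetic runs at full precision from first step to last. A single rounding yields each reported value — derived quantities, including the totals, six oxide percentages, glass mass, ignition loss, yield, are rebuilt from the batch weights for 1401 t of glass in full precision, exactly as printed in the problem or the answer.
Oxide masses out of the charge:
  TiO2: 268.0·0.9898 = 265.3 t
  Na2O: 173.3·0.1126 + 207.4·0.4385 = 110.5 t
  SiO2: 173.3·0.6807 + 622.8·0.9950 = 737.7 t
  BaO: 266.0·0.7788 = 207.2 t
  ZnO: 44.67·0.9980 = 44.58 t
  Al2O3: 173.3·0.1937 + 622.8·0.003000 = 35.44 t
LOI: 266.0·0.2212 + 44.67·0.002000 + 173.3·0.01300 + 268.0·0.01020 + 622.8·0.002000 + 207.4·0.5615 = 181.6 t
batch − LOI leaves glass = 1582 − 181.6 = 1401 t (= the summed oxide contributions)
percent by weight: oxide/glass ×100

Glass mass = 1401 t (batch 1582 − LOI 181.6).
Composition: TiO2 18.94%, Na2O 7.887%, SiO2 52.67%, BaO 14.79%, ZnO 3.183%, Al2O3 2.530%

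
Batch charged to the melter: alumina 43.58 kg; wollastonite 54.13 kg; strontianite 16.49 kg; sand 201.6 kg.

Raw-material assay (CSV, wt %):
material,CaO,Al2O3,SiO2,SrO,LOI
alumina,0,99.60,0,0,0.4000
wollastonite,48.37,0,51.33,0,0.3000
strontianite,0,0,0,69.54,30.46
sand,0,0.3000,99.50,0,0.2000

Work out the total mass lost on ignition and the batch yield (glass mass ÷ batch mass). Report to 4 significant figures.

The working math holds exact precision throughout; the intermediate values appear rounded to 4 significant figures at each printed step. Every reported number takes just one rounding. Derived quantities (the four compositions, LOI, the yield, net glass mass, totals) are rebuilt in exact precision starting from the weights per 310.0 kg of glass, as quoted within question or answer.
Each material's LOI contribution:
  alumina: 43.58 × 0.004000 = 0.1743 kg
  wollastonite: 54.13 × 0.003000 = 0.1624 kg
  strontianite: 16.49 × 0.3046 = 5.023 kg
  sand: 201.6 × 0.002000 = 0.4032 kg
Total LOI = 5.763 kg
Glass = batch − LOI = 315.8 − 5.763 = 310.0 kg

LOI loss = 5.763 kg; glass = 310.0 kg; yield = 98.18%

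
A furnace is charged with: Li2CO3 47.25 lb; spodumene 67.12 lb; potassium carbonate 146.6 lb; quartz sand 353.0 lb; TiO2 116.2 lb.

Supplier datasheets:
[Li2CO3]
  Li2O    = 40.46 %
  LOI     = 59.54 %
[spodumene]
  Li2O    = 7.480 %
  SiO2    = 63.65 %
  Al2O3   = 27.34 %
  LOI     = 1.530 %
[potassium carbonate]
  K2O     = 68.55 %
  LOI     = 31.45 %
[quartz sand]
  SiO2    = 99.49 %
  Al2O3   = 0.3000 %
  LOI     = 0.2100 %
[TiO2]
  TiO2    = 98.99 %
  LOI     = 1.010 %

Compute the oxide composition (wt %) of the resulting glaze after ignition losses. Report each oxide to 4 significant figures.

Glass mass = 653.0 lb (batch 730.2 − LOI 77.18).
Composition: TiO2 17.62%, K2O 15.39%, Li2O 3.697%, SiO2 60.33%, Al2O3 2.972%

Intermediates are displayed, with 4-significant-figure rounding, as written. Each numeric step carries full float precision through every step; exactly one rounding is applied to each reported figure — the derived quantities are rebuilt in full precision (net glass mass, LOI, the totals, yield, five oxide percentages) starting from the weights per 653.0 lb of glass as set out in the problem or the answer.
Per-oxide mass from batch:
  TiO2: 116.2·0.9899 = 115.0 lb
  K2O: 146.6·0.6855 = 100.5 lb
  Li2O: 47.25·0.4046 + 67.12·0.07480 = 24.14 lb
  SiO2: 67.12·0.6365 + 353.0·0.9949 = 393.9 lb
  Al2O3: 67.12·0.2734 + 353.0·0.003000 = 19.41 lb
LOI: 47.25·0.5954 + 67.12·0.01530 + 146.6·0.3145 + 353.0·0.002100 + 116.2·0.01010 = 77.18 lb
batch − LOI leaves glass = 730.2 − 77.18 = 653.0 lb (consistent with Σ oxide mass)
wt % = oxide mass / glass mass × 100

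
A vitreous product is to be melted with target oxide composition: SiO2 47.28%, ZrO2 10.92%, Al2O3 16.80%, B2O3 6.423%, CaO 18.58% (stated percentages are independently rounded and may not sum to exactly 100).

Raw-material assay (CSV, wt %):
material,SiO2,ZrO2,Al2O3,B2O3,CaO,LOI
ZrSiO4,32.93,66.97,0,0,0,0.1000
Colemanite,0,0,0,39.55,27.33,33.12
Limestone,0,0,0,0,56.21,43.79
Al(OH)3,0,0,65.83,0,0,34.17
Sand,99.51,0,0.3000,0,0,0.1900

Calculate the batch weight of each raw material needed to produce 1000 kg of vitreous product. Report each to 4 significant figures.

Batch per 1000 kg vitreous product:
  ZrSiO4: 163.1 kg
  Colemanite: 162.4 kg
  Limestone: 251.6 kg
  Al(OH)3: 253.3 kg
  Sand: 421.2 kg
Total batch = 1252 kg; LOI loss = 251.5 kg; yield = 79.91%

In-progress results are rounded to four significant digits when displayed — every computation holds full precision through every step — every reported result receives exactly one rounding; derived quantities (yield, totals, net glass mass, ignition loss, the five compositions) are rebuilt from the weighed amounts on 1000 kg of glass in exact precision exactly as shown in the problem or answer text.
Oxide mass targets, per 1000 kg vitreous product:
  SiO2: 47.28% × 1000 = 472.8 kg
  ZrO2: 10.92% × 1000 = 109.2 kg
  Al2O3: 16.80% × 1000 = 168.0 kg
  B2O3: 6.423% × 1000 = 64.23 kg
  CaO: 18.58% × 1000 = 185.8 kg
A balance pass over the oxides, working from each reported weight, at the basis given (each sum matches its target mass given rounding of the digits):
  SiO2: 163.1·0.3293 + 421.2·0.9951 = 472.8 kg (target 472.8 kg)
  ZrO2: 163.1·0.6697 = 109.2 kg (target 109.2 kg)
  Al2O3: 253.3·0.6583 + 421.2·0.003000 = 168.0 kg (target 168.0 kg)
  B2O3: 162.4·0.3955 = 64.23 kg (target 64.23 kg)
  CaO: 162.4·0.2733 + 251.6·0.5621 = 185.8 kg (target 185.8 kg)
Mass balance on the glass: total charge less LOI = 1000 kg (per-oxide target masses sum to 1000 kg; basis as stated: 1000 kg — any gap is answer rounding).
Adding the batch up: Σ batch = 1252 kg; loss to ignition Σ batch·LOI = 251.5 kg; as yield: glass ÷ batch → 79.91%.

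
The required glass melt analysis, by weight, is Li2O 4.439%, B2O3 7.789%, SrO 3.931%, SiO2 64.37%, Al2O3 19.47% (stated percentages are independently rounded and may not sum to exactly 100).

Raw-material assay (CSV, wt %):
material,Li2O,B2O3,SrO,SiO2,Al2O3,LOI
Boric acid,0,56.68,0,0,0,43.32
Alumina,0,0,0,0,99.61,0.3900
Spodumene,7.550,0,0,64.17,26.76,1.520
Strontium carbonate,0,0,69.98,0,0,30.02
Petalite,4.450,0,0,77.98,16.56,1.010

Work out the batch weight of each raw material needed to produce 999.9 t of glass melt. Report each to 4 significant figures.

Each numeric step maintains full float precision at all times; in-progress results appear (rounded to 4 significant digits) across the worked steps — a single rounding yields every reported result. All derived quantities are recomputed using the weight values on 999.9 t of glass at full float precision (LOI, the yield, totals, the five compositions, net glass mass) precisely as stated by the problem or answer text.
Oxide mass targets, per 999.9 t glass melt:
  Li2O: 4.439% × 999.9 = 44.39 t
  B2O3: 7.789% × 999.9 = 77.88 t
  SrO: 3.931% × 999.9 = 39.31 t
  SiO2: 64.37% × 999.9 = 643.6 t
  Al2O3: 19.47% × 999.9 = 194.7 t
Verifying the oxide balance per the reported batch figures, versus the basis set out (each sum matches its target mass once rounding is allowed for):
  Li2O: 196.9·0.07550 + 663.4·0.04450 = 44.39 t (target 44.39 t)
  B2O3: 137.4·0.5668 = 77.88 t (target 77.88 t)
  SrO: 56.17·0.6998 = 39.31 t (target 39.31 t)
  SiO2: 196.9·0.6417 + 663.4·0.7798 = 643.7 t (target 643.6 t)
  Al2O3: 32.26·0.9961 + 196.9·0.2676 + 663.4·0.1656 = 194.7 t (target 194.7 t)
Consistency of the glass mass: whole batch net of LOI = 999.9 t (targets for the oxides total 999.9 t; against the stated basis, 999.9 t — gaps are rounding artifacts).
Batch total: Σ batch = 1086 t; loss to ignition Σ batch·LOI = 86.20 t; as yield: glass ÷ batch → 92.06%.

Batch per 999.9 t glass melt:
  Boric acid: 137.4 t
  Alumina: 32.26 t
  Spodumene: 196.9 t
  Strontium carbonate: 56.17 t
  Petalite: 663.4 t
Total batch = 1086 t; LOI loss = 86.20 t; yield = 92.06%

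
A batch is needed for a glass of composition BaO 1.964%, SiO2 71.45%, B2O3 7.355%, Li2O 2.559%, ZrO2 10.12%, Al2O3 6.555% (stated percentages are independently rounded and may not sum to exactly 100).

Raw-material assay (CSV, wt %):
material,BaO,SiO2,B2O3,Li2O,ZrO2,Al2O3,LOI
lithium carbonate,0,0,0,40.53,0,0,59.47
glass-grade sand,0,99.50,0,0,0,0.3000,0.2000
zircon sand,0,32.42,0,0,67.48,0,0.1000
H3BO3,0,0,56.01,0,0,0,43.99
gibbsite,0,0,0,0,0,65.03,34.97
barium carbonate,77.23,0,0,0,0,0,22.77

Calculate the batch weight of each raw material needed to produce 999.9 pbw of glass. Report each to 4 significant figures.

Batch per 999.9 pbw glass:
  lithium carbonate: 63.13 pbw
  glass-grade sand: 669.2 pbw
  zircon sand: 150.0 pbw
  H3BO3: 131.3 pbw
  gibbsite: 97.70 pbw
  barium carbonate: 25.43 pbw
Total batch = 1137 pbw; LOI loss = 136.7 pbw; yield = 87.97%

Full precision is kept in every operation — working values are displayed rounded to four significant digits when written out — each reported result takes exactly one rounding — derived quantities (six oxide percentages, LOI, the yield, net glass mass, totals) are rebuilt at exact precision from the batch weights on 999.9 pbw of glass, as written in the problem or the answer.
Target masses of each oxide per 999.9 pbw glass:
  BaO: 1.964% × 999.9 = 19.64 pbw
  SiO2: 71.45% × 999.9 = 714.4 pbw
  B2O3: 7.355% × 999.9 = 73.54 pbw
  Li2O: 2.559% × 999.9 = 25.59 pbw
  ZrO2: 10.12% × 999.9 = 101.2 pbw
  Al2O3: 6.555% × 999.9 = 65.54 pbw
Mass-balance tally per oxide with the batch weights as given, for the quoted basis mass (target by target, the sums agree net of answer rounding effects):
  BaO: 25.43·0.7723 = 19.64 pbw (target 19.64 pbw)
  SiO2: 669.2·0.9950 + 150.0·0.3242 = 714.5 pbw (target 714.4 pbw)
  B2O3: 131.3·0.5601 = 73.54 pbw (target 73.54 pbw)
  Li2O: 63.13·0.4053 = 25.59 pbw (target 25.59 pbw)
  ZrO2: 150.0·0.6748 = 101.2 pbw (target 101.2 pbw)
  Al2O3: 669.2·0.003000 + 97.70·0.6503 = 65.54 pbw (target 65.54 pbw)
Auditing the glass mass value: whole batch net of LOI = 1000 pbw (summing oxide targets gives 999.9 pbw; basis as stated: 999.9 pbw — any gap is answer rounding).
Summing the batch: Σ batch = 1137 pbw; loss to ignition Σ batch·LOI = 136.7 pbw; the yield ratio, glass ÷ batch: 87.97%.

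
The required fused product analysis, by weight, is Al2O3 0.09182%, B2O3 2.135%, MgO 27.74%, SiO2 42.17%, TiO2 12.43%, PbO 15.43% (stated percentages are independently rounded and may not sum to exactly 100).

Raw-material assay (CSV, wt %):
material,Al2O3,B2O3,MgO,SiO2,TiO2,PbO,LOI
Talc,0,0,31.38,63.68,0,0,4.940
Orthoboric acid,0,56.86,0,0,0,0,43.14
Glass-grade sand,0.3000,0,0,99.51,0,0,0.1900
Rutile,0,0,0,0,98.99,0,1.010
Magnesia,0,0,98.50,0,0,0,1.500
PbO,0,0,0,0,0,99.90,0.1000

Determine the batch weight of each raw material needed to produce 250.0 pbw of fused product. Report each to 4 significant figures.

Full precision is held through the solve; values along the way are shown rounded to 4 significant figures within the worked lines. Every reported result is rounded exactly once. The derived quantities, which include glass mass, yield, ignition loss, the totals, the six compositions, are re-derived in full float precision, as given in the question or the answer, from the batch weights per 250.0 pbw of glass.
The oxide mass targets at 250.0 pbw fused product:
  Al2O3: 0.09182% × 250.0 = 0.2295 pbw
  B2O3: 2.135% × 250.0 = 5.338 pbw
  MgO: 27.74% × 250.0 = 69.35 pbw
  SiO2: 42.17% × 250.0 = 105.4 pbw
  TiO2: 12.43% × 250.0 = 31.08 pbw
  PbO: 15.43% × 250.0 = 38.58 pbw
Oxide-by-oxide audit given the weights on record, at the basis given (target by target, the sums agree net of answer rounding effects):
  Al2O3: 76.52·0.003000 = 0.2296 pbw (target 0.2295 pbw)
  B2O3: 9.387·0.5686 = 5.337 pbw (target 5.338 pbw)
  MgO: 45.99·0.3138 + 55.76·0.9850 = 69.36 pbw (target 69.35 pbw)
  SiO2: 45.99·0.6368 + 76.52·0.9951 = 105.4 pbw (target 105.4 pbw)
  TiO2: 31.39·0.9899 = 31.07 pbw (target 31.08 pbw)
  PbO: 38.61·0.9990 = 38.57 pbw (target 38.58 pbw)
Auditing the glass mass value: batch total minus LOI = 250.0 pbw (oxide target masses add up to 250.0 pbw; against the stated basis, 250.0 pbw — deltas are rounding alone).
Batch grand total — Σ batch = 257.7 pbw; LOI loss = Σ batch·LOI = 7.659 pbw; yield: glass divided by total = 97.03%.

Batch per 250.0 pbw fused product:
  Talc: 45.99 pbw
  Orthoboric acid: 9.387 pbw
  Glass-grade sand: 76.52 pbw
  Rutile: 31.39 pbw
  Magnesia: 55.76 pbw
  PbO: 38.61 pbw
Total batch = 257.7 pbw; LOI loss = 7.659 pbw; yield = 97.03%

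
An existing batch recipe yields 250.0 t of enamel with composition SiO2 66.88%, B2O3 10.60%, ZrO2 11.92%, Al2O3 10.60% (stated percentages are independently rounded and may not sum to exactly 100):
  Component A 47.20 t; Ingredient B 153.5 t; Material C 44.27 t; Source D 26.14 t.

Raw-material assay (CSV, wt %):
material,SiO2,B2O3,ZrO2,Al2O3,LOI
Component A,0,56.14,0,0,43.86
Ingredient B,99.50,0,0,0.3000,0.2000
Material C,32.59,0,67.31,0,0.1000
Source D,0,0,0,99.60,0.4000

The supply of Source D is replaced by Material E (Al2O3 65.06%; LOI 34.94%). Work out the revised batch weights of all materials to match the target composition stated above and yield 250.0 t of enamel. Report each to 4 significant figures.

All internal work holds exact precision end to end. Intermediates are printed rounded to 4 significant figures in the printout; each reported figure receives exactly one rounding — derived quantities (the yield, the four compositions, the totals, ignition loss, net glass mass) are re-derived starting from the weights per 250.0 t of glass at full float precision as given in problem or answer.
Target oxide masses per 250.0 t enamel:
  SiO2: 66.88% × 250.0 = 167.2 t
  B2O3: 10.60% × 250.0 = 26.50 t
  ZrO2: 11.92% × 250.0 = 29.80 t
  Al2O3: 10.60% × 250.0 = 26.50 t
A balance pass over the oxides, applying the batch weights above, for the quoted basis mass (target by target, the sums agree up to rounding of the answer):
  SiO2: 153.5·0.9950 + 44.27·0.3259 = 167.2 t (target 167.2 t)
  B2O3: 47.20·0.5614 = 26.50 t (target 26.50 t)
  ZrO2: 44.27·0.6731 = 29.80 t (target 29.80 t)
  Al2O3: 153.5·0.003000 + 40.02·0.6506 = 26.50 t (target 26.50 t)
Glass-mass closure: batch total minus LOI = 250.0 t (per-oxide target masses sum to 250.0 t; against the stated basis, 250.0 t — any gap is answer rounding).
Total batch = Σ batch = 285.0 t; Σ batch·LOI gives LOI loss = 35.04 t; as yield: glass ÷ batch → 87.71%.

Revised batch per 250.0 t enamel:
  Component A: 47.20 t
  Ingredient B: 153.5 t
  Material C: 44.27 t
  Material E: 40.02 t
Total batch = 285.0 t; LOI loss = 35.04 t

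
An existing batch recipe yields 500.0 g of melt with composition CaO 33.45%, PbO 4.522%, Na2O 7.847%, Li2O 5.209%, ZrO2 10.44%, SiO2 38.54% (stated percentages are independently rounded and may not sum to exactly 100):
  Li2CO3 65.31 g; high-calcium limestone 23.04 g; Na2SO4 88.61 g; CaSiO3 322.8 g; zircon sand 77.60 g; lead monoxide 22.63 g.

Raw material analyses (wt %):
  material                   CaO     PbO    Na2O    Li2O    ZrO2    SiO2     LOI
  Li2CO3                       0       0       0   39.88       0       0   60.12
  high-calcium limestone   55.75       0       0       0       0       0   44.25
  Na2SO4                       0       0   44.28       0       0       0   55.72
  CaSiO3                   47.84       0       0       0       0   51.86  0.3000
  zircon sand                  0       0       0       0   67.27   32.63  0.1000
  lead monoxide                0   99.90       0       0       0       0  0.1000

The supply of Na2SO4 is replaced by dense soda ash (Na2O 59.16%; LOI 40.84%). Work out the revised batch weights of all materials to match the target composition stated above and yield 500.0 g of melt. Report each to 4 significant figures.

Revised batch per 500.0 g melt:
  Li2CO3: 65.31 g
  high-calcium limestone: 23.04 g
  dense soda ash: 66.32 g
  CaSiO3: 322.8 g
  zircon sand: 77.60 g
  lead monoxide: 22.63 g
Total batch = 577.7 g; LOI loss = 77.61 g

The intermediate values are displayed with 4-significant-digit rounding between the steps; the working math carries exact precision all the way through; exactly one rounding is applied to each reported figure. Derived quantities (the yield, the six compositions, glass mass, LOI, the totals) are carried in full precision from the batch weights per 500.0 g of glass, as quoted within problem or answer.
Oxide-by-oxide targets in 500.0 g melt:
  CaO: 33.45% × 500.0 = 167.2 g
  PbO: 4.522% × 500.0 = 22.61 g
  Na2O: 7.847% × 500.0 = 39.24 g
  Li2O: 5.209% × 500.0 = 26.04 g
  ZrO2: 10.44% × 500.0 = 52.20 g
  SiO2: 38.54% × 500.0 = 192.7 g
Oxide-by-oxide audit given the weights on record, under the basis named above (target by target, the sums agree exact up to rounding of places):
  CaO: 23.04·0.5575 + 322.8·0.4784 = 167.3 g (target 167.2 g)
  PbO: 22.63·0.9990 = 22.61 g (target 22.61 g)
  Na2O: 66.32·0.5916 = 39.23 g (target 39.24 g)
  Li2O: 65.31·0.3988 = 26.05 g (target 26.04 g)
  ZrO2: 77.60·0.6727 = 52.20 g (target 52.20 g)
  SiO2: 322.8·0.5186 + 77.60·0.3263 = 192.7 g (target 192.7 g)
Consistency of the glass mass: total batch − LOI = 500.1 g (the Σ of target masses is 500.0 g; versus the stated basis of 500.0 g — differing by rounding only).
Adding the batch up: Σ batch = 577.7 g; LOI removed, Σ of batch·LOI: 77.61 g; yield = glass ÷ total batch = 86.57%.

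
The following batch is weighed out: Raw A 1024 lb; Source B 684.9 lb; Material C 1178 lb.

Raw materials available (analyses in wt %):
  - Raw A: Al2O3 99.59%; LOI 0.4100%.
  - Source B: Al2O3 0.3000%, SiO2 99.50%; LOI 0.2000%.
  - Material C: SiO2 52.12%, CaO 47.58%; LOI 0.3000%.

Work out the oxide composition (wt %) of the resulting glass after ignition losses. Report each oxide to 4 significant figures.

Glass mass = 2878 lb (batch 2887 − LOI 9.102).
Composition: Al2O3 35.51%, SiO2 45.02%, CaO 19.48%

All internal work carries exact precision in all steps. Values along the way are printed, rounded to 4 significant digits, in the printout; each reported number takes just one rounding. Derived quantities, including totals, the three compositions, net glass mass, the yield, LOI, are re-derived using the weight values at 2878 lb of glass in full precision, as quoted within the problem or answer text.
Oxide-by-oxide delivered mass:
  Al2O3: 1024·0.9959 + 684.9·0.003000 = 1022 lb
  SiO2: 684.9·0.9950 + 1178·0.5212 = 1295 lb
  CaO: 1178·0.4758 = 560.5 lb
LOI: 1024·0.004100 + 684.9·0.002000 + 1178·0.003000 = 9.102 lb
Glass mass = batch − LOI = 2887 − 9.102 = 2878 lb (equal to the oxide-mass sum)
wt % = oxide mass / glass mass × 100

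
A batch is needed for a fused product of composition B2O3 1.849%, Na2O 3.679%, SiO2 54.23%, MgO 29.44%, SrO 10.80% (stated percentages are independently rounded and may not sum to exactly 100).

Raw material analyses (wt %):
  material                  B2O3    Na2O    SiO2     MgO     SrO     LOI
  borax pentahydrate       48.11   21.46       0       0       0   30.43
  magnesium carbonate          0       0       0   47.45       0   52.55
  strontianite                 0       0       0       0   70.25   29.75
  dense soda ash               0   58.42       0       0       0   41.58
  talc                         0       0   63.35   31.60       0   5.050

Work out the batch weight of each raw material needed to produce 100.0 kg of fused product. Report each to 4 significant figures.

All arithmetic carries full precision through every step. Values along the way are displayed rounded to 4 significant figures in the printout; every reported figure is rounded only once; the derived quantities are recomputed from the batch weights at 100.0 kg of glass at exact precision (the five compositions, glass mass, ignition loss, the totals, the yield), exactly as shown in the problem or answer text.
Oxide-by-oxide targets in 100.0 kg fused product:
  B2O3: 1.849% × 100.0 = 1.849 kg
  Na2O: 3.679% × 100.0 = 3.679 kg
  SiO2: 54.23% × 100.0 = 54.23 kg
  MgO: 29.44% × 100.0 = 29.44 kg
  SrO: 10.80% × 100.0 = 10.80 kg
Per-oxide balance check on the weights just shown, relative to the basis at hand (oxide sums agree with the targets up to rounding of the answer):
  B2O3: 3.843·0.4811 = 1.849 kg (target 1.849 kg)
  Na2O: 3.843·0.2146 + 4.886·0.5842 = 3.679 kg (target 3.679 kg)
  SiO2: 85.60·0.6335 = 54.23 kg (target 54.23 kg)
  MgO: 5.035·0.4745 + 85.60·0.3160 = 29.44 kg (target 29.44 kg)
  SrO: 15.37·0.7025 = 10.80 kg (target 10.80 kg)
Consistency of the glass mass: Σ batch − LOI loss = 99.99 kg (the Σ of target masses is 100.0 kg; with the basis standing at 100.0 kg — gaps are rounding artifacts).
Summing the batch: Σ batch = 114.7 kg; loss to ignition Σ batch·LOI = 14.74 kg; yield, glass over the total, = 87.15%.

Batch per 100.0 kg fused product:
  borax pentahydrate: 3.843 kg
  magnesium carbonate: 5.035 kg
  strontianite: 15.37 kg
  dense soda ash: 4.886 kg
  talc: 85.60 kg
Total batch = 114.7 kg; LOI loss = 14.74 kg; yield = 87.15%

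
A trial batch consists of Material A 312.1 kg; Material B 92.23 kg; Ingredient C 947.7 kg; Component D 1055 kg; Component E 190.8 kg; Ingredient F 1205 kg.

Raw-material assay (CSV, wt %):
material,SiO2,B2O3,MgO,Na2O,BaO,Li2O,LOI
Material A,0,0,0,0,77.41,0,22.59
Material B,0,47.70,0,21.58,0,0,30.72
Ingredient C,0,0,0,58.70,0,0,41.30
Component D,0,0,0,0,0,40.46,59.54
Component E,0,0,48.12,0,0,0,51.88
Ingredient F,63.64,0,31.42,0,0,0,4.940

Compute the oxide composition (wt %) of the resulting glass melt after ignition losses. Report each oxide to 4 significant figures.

Glass mass = 2526 kg (batch 3803 − LOI 1277).
Composition: SiO2 30.36%, B2O3 1.742%, MgO 18.62%, Na2O 22.81%, BaO 9.565%, Li2O 16.90%

Mid-chain values are printed (rounded to four significant figures) between the steps — the whole derivation carries full precision at every stage; each reported number undergoes a single rounding; the derived quantities (glass mass, totals, the yield, six oxide percentages, ignition loss) are carried in full precision using the weight values on 2526 kg of glass, exactly as shown in problem or answer.
Per-oxide mass from batch:
  SiO2: 1205·0.6364 = 766.9 kg
  B2O3: 92.23·0.4770 = 43.99 kg
  MgO: 190.8·0.4812 + 1205·0.3142 = 470.4 kg
  Na2O: 92.23·0.2158 + 947.7·0.5870 = 576.2 kg
  BaO: 312.1·0.7741 = 241.6 kg
  Li2O: 1055·0.4046 = 426.9 kg
LOI: 312.1·0.2259 + 92.23·0.3072 + 947.7·0.4130 + 1055·0.5954 + 190.8·0.5188 + 1205·0.04940 = 1277 kg
Net of LOI, the glass mass = 3803 − 1277 = 2526 kg (matching Σ of the oxides)
wt %: oxide over glass, times 100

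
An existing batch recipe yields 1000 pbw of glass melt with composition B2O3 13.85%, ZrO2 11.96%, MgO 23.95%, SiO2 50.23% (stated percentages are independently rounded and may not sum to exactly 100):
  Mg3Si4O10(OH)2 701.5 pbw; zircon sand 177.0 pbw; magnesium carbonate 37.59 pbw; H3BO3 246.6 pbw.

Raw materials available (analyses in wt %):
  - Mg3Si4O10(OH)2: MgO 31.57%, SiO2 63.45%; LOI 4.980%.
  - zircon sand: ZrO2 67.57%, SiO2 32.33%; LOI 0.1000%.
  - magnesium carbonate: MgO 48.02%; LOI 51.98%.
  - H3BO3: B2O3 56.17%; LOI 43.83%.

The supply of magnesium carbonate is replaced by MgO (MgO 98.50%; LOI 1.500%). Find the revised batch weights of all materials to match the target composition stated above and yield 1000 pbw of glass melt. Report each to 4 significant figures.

Every computation maintains full float precision end to end. The intermediate values are shown with 4-significant-digit rounding when written out — exactly one rounding is applied to every reported number; the derived quantities, including the four compositions, yield, net glass mass, LOI, totals, are computed using the weight values on 1000 pbw of glass in full precision, as given in the problem or answer text.
The oxide mass targets at 1000 pbw glass melt:
  B2O3: 13.85% × 1000 = 138.5 pbw
  ZrO2: 11.96% × 1000 = 119.6 pbw
  MgO: 23.95% × 1000 = 239.5 pbw
  SiO2: 50.23% × 1000 = 502.3 pbw
Checking each oxide sum on the weights just shown, at the basis given (sums match the target masses inside rounding margins):
  B2O3: 246.6·0.5617 = 138.5 pbw (target 138.5 pbw)
  ZrO2: 177.0·0.6757 = 119.6 pbw (target 119.6 pbw)
  MgO: 701.5·0.3157 + 18.32·0.9850 = 239.5 pbw (target 239.5 pbw)
  SiO2: 701.5·0.6345 + 177.0·0.3233 = 502.3 pbw (target 502.3 pbw)
Auditing the glass mass value: the batch minus its LOI: 999.9 pbw (oxide target masses add up to 999.9 pbw; versus the stated basis of 1000 pbw — any gap is answer rounding).
Batch grand total — Σ batch = 1143 pbw; LOI removed, Σ of batch·LOI: 143.5 pbw; yield: glass divided by total = 87.45%.

Revised batch per 1000 pbw glass melt:
  Mg3Si4O10(OH)2: 701.5 pbw
  zircon sand: 177.0 pbw
  MgO: 18.32 pbw
  H3BO3: 246.6 pbw
Total batch = 1143 pbw; LOI loss = 143.5 pbw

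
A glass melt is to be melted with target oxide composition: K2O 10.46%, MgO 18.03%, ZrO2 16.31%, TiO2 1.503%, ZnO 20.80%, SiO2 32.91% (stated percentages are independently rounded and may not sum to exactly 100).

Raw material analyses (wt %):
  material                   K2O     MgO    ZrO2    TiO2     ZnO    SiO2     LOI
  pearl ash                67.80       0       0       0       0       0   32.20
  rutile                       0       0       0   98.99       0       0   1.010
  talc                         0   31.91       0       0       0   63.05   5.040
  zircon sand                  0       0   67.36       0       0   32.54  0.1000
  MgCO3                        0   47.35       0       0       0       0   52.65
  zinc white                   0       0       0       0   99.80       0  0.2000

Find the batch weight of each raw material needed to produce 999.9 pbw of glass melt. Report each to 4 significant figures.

Intermediates are shown, rounded to 4 significant figures, within the worked lines — every computation maintains full float precision from first step to last — each reported value is rounded a single time; derived quantities are rebuilt at exact precision (ignition loss, yield, glass mass, the six compositions, totals) from the batch weights for 999.9 pbw of glass, as set out in question or answer.
Oxide mass targets, per 999.9 pbw glass melt:
  K2O: 10.46% × 999.9 = 104.6 pbw
  MgO: 18.03% × 999.9 = 180.3 pbw
  ZrO2: 16.31% × 999.9 = 163.1 pbw
  TiO2: 1.503% × 999.9 = 15.03 pbw
  ZnO: 20.80% × 999.9 = 208.0 pbw
  SiO2: 32.91% × 999.9 = 329.1 pbw
Checking each oxide sum using the reported weights, relative to the basis at hand (each sum matches its target mass inside rounding margins):
  K2O: 154.3·0.6780 = 104.6 pbw (target 104.6 pbw)
  MgO: 397.0·0.3191 + 113.2·0.4735 = 180.3 pbw (target 180.3 pbw)
  ZrO2: 242.1·0.6736 = 163.1 pbw (target 163.1 pbw)
  TiO2: 15.18·0.9899 = 15.03 pbw (target 15.03 pbw)
  ZnO: 208.4·0.9980 = 208.0 pbw (target 208.0 pbw)
  SiO2: 397.0·0.6305 + 242.1·0.3254 = 329.1 pbw (target 329.1 pbw)
The glass-mass cross-check: total charge less LOI = 1000 pbw (the Σ of target masses is 1000 pbw; versus the stated basis of 999.9 pbw — differing by rounding only).
Batch grand total — Σ batch = 1130 pbw; Σ batch·LOI gives LOI loss = 130.1 pbw; the yield ratio, glass ÷ batch: 88.49%.

Batch per 999.9 pbw glass melt:
  pearl ash: 154.3 pbw
  rutile: 15.18 pbw
  talc: 397.0 pbw
  zircon sand: 242.1 pbw
  MgCO3: 113.2 pbw
  zinc white: 208.4 pbw
Total batch = 1130 pbw; LOI loss = 130.1 pbw; yield = 88.49%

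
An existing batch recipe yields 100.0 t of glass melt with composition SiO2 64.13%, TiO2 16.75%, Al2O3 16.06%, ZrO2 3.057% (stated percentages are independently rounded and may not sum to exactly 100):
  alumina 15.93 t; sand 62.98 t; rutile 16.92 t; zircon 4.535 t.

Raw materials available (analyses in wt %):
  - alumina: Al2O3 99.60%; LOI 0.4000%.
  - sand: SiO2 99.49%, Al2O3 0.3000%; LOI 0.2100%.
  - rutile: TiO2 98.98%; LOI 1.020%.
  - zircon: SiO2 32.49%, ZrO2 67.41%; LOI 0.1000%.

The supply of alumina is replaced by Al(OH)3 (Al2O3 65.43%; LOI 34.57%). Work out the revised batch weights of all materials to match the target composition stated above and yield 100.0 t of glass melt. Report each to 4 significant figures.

Revised batch per 100.0 t glass melt:
  Al(OH)3: 24.26 t
  sand: 62.98 t
  rutile: 16.92 t
  zircon: 4.535 t
Total batch = 108.7 t; LOI loss = 8.696 t

Each numeric step maintains full precision throughout — rounding to 4 significant digits governs every in-between result as displayed. Every reported number includes exactly one rounding. All derived quantities, including the totals, the four compositions, LOI, net glass mass, the yield, are rebuilt starting from the weights on 100.0 t of glass at full float precision exactly as printed in question or answer.
Oxide-by-oxide targets in 100.0 t glass melt:
  SiO2: 64.13% × 100.0 = 64.13 t
  TiO2: 16.75% × 100.0 = 16.75 t
  Al2O3: 16.06% × 100.0 = 16.06 t
  ZrO2: 3.057% × 100.0 = 3.057 t
Sums-versus-targets review per the reported batch figures, relative to the basis at hand (summed amounts equal target values inside rounding margins):
  SiO2: 62.98·0.9949 + 4.535·0.3249 = 64.13 t (target 64.13 t)
  TiO2: 16.92·0.9898 = 16.75 t (target 16.75 t)
  Al2O3: 24.26·0.6543 + 62.98·0.003000 = 16.06 t (target 16.06 t)
  ZrO2: 4.535·0.6741 = 3.057 t (target 3.057 t)
Mass balance on the glass: batch total minus LOI = 100.0 t (targets for the oxides total 100.0 t; basis as stated: 100.0 t — differing by rounding only).
Adding the batch up: Σ batch = 108.7 t; Σ batch·LOI gives LOI loss = 8.696 t; glass ÷ batch gives a yield of 92.00%.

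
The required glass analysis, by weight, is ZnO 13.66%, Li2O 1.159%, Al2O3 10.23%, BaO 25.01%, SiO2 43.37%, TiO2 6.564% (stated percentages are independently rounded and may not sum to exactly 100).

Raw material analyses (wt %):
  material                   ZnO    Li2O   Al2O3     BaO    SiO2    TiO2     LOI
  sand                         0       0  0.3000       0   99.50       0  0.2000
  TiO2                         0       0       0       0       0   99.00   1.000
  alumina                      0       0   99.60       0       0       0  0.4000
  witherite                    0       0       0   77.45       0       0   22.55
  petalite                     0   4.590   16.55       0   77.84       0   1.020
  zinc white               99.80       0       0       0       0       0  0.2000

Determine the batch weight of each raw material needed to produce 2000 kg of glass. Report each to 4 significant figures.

All arithmetic holds exact precision in every operation — mid-chain values are shown, with 4-significant-digit rounding, in the printout. A single rounding finalizes each reported result. All derived quantities, including six oxide percentages, glass mass, totals, yield, LOI, are carried from the weighed amounts at 2000 kg of glass in full float precision, exactly as printed in the question or the answer.
Oxide-by-oxide targets in 2000 kg glass:
  ZnO: 13.66% × 2000 = 273.2 kg
  Li2O: 1.159% × 2000 = 23.18 kg
  Al2O3: 10.23% × 2000 = 204.6 kg
  BaO: 25.01% × 2000 = 500.2 kg
  SiO2: 43.37% × 2000 = 867.4 kg
  TiO2: 6.564% × 2000 = 131.3 kg
A balance pass over the oxides, on the weights just shown, under the basis named above (each sum matches its target mass once rounding is allowed for):
  ZnO: 273.7·0.9980 = 273.2 kg (target 273.2 kg)
  Li2O: 505.0·0.04590 = 23.18 kg (target 23.18 kg)
  Al2O3: 476.7·0.003000 + 120.1·0.9960 + 505.0·0.1655 = 204.6 kg (target 204.6 kg)
  BaO: 645.8·0.7745 = 500.2 kg (target 500.2 kg)
  SiO2: 476.7·0.9950 + 505.0·0.7784 = 867.4 kg (target 867.4 kg)
  TiO2: 132.6·0.9900 = 131.3 kg (target 131.3 kg)
Glass-mass sanity pass: batch Σ − ignition loss = 2000 kg (targets for the oxides total 2000 kg; with the basis standing at 2000 kg — any gap is answer rounding).
Batch total: Σ batch = 2154 kg; the LOI term Σ batch·LOI equals 154.1 kg; yield = glass ÷ total batch = 92.85%.

Batch per 2000 kg glass:
  sand: 476.7 kg
  TiO2: 132.6 kg
  alumina: 120.1 kg
  witherite: 645.8 kg
  petalite: 505.0 kg
  zinc white: 273.7 kg
Total batch = 2154 kg; LOI loss = 154.1 kg; yield = 92.85%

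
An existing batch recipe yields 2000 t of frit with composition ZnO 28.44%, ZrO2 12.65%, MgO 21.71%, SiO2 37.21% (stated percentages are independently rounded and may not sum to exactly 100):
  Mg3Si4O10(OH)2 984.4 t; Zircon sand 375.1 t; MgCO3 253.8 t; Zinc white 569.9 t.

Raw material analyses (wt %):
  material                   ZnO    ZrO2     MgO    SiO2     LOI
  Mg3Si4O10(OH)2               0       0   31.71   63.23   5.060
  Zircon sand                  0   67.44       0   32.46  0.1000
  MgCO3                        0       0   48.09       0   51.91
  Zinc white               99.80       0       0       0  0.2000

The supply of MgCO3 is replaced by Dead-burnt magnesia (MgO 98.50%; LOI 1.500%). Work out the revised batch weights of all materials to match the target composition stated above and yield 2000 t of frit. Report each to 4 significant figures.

Revised batch per 2000 t frit:
  Mg3Si4O10(OH)2: 984.4 t
  Zircon sand: 375.1 t
  Dead-burnt magnesia: 123.9 t
  Zinc white: 569.9 t
Total batch = 2053 t; LOI loss = 53.18 t

The whole derivation carries full precision in every operation — mid-chain values are displayed (rounded to 4 significant figures) when written out — exactly one rounding goes into each reported result — all derived quantities (totals, glass mass, LOI, four oxide percentages, yield) are re-derived at exact precision starting from the weights for 2000 t of glass as given in the problem or the answer.
Oxide mass targets, per 2000 t frit:
  ZnO: 28.44% × 2000 = 568.8 t
  ZrO2: 12.65% × 2000 = 253.0 t
  MgO: 21.71% × 2000 = 434.2 t
  SiO2: 37.21% × 2000 = 744.2 t
Oxide-by-oxide audit working from each reported weight, on the stated basis (every target is met by its sum modulo rounding of the values):
  ZnO: 569.9·0.9980 = 568.8 t (target 568.8 t)
  ZrO2: 375.1·0.6744 = 253.0 t (target 253.0 t)
  MgO: 984.4·0.3171 + 123.9·0.9850 = 434.2 t (target 434.2 t)
  SiO2: 984.4·0.6323 + 375.1·0.3246 = 744.2 t (target 744.2 t)
Mass balance on the glass: batch Σ − ignition loss = 2000 t (per-oxide target masses sum to 2000 t; basis as stated: 2000 t — rounding explains the deltas).
Adding the batch up: Σ batch = 2053 t; ignition loss, Σ(batch × LOI) = 53.18 t; yield: glass divided by total = 97.41%.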